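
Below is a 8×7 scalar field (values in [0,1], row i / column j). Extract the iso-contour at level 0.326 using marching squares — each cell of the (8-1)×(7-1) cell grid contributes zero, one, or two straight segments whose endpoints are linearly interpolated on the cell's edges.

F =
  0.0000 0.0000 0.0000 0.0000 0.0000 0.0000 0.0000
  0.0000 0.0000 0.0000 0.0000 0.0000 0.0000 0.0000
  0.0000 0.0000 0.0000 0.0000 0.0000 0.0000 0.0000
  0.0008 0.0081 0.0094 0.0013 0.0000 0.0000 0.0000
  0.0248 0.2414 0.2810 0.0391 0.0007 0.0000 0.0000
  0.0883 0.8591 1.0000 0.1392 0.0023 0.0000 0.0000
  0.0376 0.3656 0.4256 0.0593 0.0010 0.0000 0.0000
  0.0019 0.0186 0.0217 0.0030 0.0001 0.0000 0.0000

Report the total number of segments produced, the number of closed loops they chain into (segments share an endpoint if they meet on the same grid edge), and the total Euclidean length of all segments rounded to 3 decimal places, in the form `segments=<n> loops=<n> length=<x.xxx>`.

cell (4,0): code 0100 → (4.137,1.000)–(5.000,0.308)
cell (4,1): code 1100 → (4.063,2.000)–(4.137,1.000)
cell (4,2): code 1000 → (5.000,2.783)–(4.063,2.000)
cell (5,0): code 0110 → (5.000,0.308)–(6.000,0.879)
cell (5,2): code 1001 → (6.000,2.272)–(5.000,2.783)
cell (6,0): code 0010 → (6.000,0.879)–(6.114,1.000)
cell (6,1): code 0011 → (6.114,1.000)–(6.247,2.000)
cell (6,2): code 0001 → (6.247,2.000)–(6.000,2.272)
total: 8 segments, chained into 1 closed loop(s), length Σ = 7.146596

segments=8 loops=1 length=7.147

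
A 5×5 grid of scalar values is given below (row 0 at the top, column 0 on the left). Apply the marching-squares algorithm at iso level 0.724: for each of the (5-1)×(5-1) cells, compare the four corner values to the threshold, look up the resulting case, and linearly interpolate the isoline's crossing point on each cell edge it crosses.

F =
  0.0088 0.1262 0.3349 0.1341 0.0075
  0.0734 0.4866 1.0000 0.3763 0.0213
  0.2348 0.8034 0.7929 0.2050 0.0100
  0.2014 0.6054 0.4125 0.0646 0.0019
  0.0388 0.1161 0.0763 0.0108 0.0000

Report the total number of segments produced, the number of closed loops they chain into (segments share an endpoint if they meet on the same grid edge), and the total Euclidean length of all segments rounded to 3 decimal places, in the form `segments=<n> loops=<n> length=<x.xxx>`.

segments=8 loops=1 length=5.169

cell (0,1): code 0100 → (0.585,2.000)–(1.000,1.462)
cell (0,2): code 1000 → (1.000,2.443)–(0.585,2.000)
cell (1,0): code 0100 → (1.749,1.000)–(2.000,0.860)
cell (1,1): code 1110 → (1.000,1.462)–(1.749,1.000)
cell (1,2): code 1001 → (2.000,2.117)–(1.000,2.443)
cell (2,0): code 0010 → (2.000,0.860)–(2.401,1.000)
cell (2,1): code 0011 → (2.401,1.000)–(2.181,2.000)
cell (2,2): code 0001 → (2.181,2.000)–(2.000,2.117)
total: 8 segments, chained into 1 closed loop(s), length Σ = 5.169078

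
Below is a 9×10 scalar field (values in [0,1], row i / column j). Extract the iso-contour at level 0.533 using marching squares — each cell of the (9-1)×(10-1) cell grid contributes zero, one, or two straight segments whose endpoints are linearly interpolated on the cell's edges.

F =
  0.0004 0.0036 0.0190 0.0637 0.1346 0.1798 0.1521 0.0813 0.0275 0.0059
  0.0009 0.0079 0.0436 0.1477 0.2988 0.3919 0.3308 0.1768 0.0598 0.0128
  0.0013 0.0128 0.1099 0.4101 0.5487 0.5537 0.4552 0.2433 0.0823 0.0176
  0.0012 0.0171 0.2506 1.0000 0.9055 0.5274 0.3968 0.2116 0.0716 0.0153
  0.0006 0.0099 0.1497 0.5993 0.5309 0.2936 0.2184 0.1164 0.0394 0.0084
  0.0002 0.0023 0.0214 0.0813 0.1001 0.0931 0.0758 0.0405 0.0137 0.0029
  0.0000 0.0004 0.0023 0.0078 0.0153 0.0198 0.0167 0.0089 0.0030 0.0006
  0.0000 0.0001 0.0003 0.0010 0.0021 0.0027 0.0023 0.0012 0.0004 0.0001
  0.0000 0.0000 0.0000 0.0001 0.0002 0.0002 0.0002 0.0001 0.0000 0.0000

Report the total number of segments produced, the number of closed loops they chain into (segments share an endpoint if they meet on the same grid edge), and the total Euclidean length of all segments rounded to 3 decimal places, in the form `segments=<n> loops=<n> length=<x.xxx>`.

cell (1,3): code 0100 → (1.937,4.000)–(2.000,3.887)
cell (1,4): code 1100 → (1.872,5.000)–(1.937,4.000)
cell (1,5): code 1000 → (2.000,5.210)–(1.872,5.000)
cell (2,2): code 0100 → (2.208,3.000)–(3.000,2.377)
cell (2,3): code 1110 → (2.000,3.887)–(2.208,3.000)
cell (2,4): code 1011 → (3.000,4.985)–(2.787,5.000)
cell (2,5): code 0001 → (2.787,5.000)–(2.000,5.210)
cell (3,2): code 0110 → (3.000,2.377)–(4.000,2.853)
cell (3,3): code 1011 → (4.000,3.969)–(3.994,4.000)
cell (3,4): code 0001 → (3.994,4.000)–(3.000,4.985)
cell (4,2): code 0010 → (4.000,2.853)–(4.128,3.000)
cell (4,3): code 0001 → (4.128,3.000)–(4.000,3.969)
total: 12 segments, chained into 1 closed loop(s), length Σ = 8.035497

segments=12 loops=1 length=8.035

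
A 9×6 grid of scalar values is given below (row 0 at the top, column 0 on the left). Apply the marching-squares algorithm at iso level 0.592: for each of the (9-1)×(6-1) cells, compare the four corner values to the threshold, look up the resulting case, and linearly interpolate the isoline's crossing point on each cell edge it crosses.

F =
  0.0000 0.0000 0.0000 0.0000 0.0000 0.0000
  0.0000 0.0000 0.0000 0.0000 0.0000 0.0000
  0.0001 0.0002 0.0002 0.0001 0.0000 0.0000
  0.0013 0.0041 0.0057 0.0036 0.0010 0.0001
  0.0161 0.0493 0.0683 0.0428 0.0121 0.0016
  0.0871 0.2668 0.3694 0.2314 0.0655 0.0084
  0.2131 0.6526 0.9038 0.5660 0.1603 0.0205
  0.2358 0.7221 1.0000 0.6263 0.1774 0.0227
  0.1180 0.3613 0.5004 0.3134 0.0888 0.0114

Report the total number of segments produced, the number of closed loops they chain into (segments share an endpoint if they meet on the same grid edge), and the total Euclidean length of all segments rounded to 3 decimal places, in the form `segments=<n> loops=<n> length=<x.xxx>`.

cell (5,0): code 0100 → (5.843,1.000)–(6.000,0.862)
cell (5,1): code 1100 → (5.417,2.000)–(5.843,1.000)
cell (5,2): code 1000 → (6.000,2.923)–(5.417,2.000)
cell (6,0): code 0110 → (6.000,0.862)–(7.000,0.732)
cell (6,2): code 1101 → (6.431,3.000)–(6.000,2.923)
cell (6,3): code 1000 → (7.000,3.076)–(6.431,3.000)
cell (7,0): code 0010 → (7.000,0.732)–(7.361,1.000)
cell (7,1): code 0011 → (7.361,1.000)–(7.817,2.000)
cell (7,2): code 0011 → (7.817,2.000)–(7.110,3.000)
cell (7,3): code 0001 → (7.110,3.000)–(7.000,3.076)
total: 10 segments, chained into 1 closed loop(s), length Σ = 7.314793

segments=10 loops=1 length=7.315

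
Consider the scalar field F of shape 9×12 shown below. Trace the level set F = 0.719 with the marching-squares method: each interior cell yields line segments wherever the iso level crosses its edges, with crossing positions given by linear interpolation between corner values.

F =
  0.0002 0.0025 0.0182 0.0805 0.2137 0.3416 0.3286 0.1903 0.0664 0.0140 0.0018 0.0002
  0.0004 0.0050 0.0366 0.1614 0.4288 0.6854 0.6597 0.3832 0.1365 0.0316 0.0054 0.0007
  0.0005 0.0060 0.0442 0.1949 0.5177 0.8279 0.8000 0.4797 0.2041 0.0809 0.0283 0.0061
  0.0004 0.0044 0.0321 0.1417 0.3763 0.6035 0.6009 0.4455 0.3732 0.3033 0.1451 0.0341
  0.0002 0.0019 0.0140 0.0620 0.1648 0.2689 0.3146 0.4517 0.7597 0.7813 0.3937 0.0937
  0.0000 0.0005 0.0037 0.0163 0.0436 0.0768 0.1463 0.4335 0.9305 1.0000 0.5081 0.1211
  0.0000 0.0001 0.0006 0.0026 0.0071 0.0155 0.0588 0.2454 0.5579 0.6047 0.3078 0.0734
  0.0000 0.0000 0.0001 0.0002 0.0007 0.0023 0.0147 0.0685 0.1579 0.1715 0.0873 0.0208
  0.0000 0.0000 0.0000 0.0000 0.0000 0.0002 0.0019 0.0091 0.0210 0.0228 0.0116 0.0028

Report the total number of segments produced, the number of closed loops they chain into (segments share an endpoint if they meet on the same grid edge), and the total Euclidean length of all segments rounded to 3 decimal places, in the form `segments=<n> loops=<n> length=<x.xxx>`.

segments=14 loops=2 length=10.701

cell (1,4): code 0100 → (1.236,5.000)–(2.000,4.649)
cell (1,5): code 1100 → (1.423,6.000)–(1.236,5.000)
cell (1,6): code 1000 → (2.000,6.253)–(1.423,6.000)
cell (2,4): code 0010 → (2.000,4.649)–(2.485,5.000)
cell (2,5): code 0011 → (2.485,5.000)–(2.407,6.000)
cell (2,6): code 0001 → (2.407,6.000)–(2.000,6.253)
cell (3,7): code 0100 → (3.895,8.000)–(4.000,7.868)
cell (3,8): code 1100 → (3.870,9.000)–(3.895,8.000)
cell (3,9): code 1000 → (4.000,9.161)–(3.870,9.000)
cell (4,7): code 0110 → (4.000,7.868)–(5.000,7.574)
cell (4,9): code 1001 → (5.000,9.571)–(4.000,9.161)
cell (5,7): code 0010 → (5.000,7.574)–(5.568,8.000)
cell (5,8): code 0011 → (5.568,8.000)–(5.711,9.000)
cell (5,9): code 0001 → (5.711,9.000)–(5.000,9.571)
total: 14 segments, chained into 2 closed loop(s), length Σ = 10.700598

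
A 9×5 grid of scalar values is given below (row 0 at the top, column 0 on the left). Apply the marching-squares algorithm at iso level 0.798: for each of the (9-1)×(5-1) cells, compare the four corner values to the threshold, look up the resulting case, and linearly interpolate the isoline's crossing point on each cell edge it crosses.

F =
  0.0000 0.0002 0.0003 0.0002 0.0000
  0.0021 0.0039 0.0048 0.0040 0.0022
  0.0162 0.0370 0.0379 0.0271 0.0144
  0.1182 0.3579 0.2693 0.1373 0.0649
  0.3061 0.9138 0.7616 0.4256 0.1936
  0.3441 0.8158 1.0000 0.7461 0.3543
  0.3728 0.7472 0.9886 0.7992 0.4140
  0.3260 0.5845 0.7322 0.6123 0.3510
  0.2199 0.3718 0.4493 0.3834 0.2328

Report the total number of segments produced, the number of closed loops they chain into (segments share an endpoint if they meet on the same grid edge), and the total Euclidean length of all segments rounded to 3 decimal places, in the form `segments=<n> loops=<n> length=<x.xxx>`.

cell (3,0): code 0100 → (3.792,1.000)–(4.000,0.809)
cell (3,1): code 1000 → (4.000,1.761)–(3.792,1.000)
cell (4,0): code 0110 → (4.000,0.809)–(5.000,0.962)
cell (4,1): code 1101 → (4.153,2.000)–(4.000,1.761)
cell (4,2): code 1000 → (5.000,2.796)–(4.153,2.000)
cell (5,0): code 0010 → (5.000,0.962)–(5.259,1.000)
cell (5,1): code 0111 → (5.259,1.000)–(6.000,1.210)
cell (5,2): code 1101 → (5.977,3.000)–(5.000,2.796)
cell (5,3): code 1000 → (6.000,3.003)–(5.977,3.000)
cell (6,1): code 0010 → (6.000,1.210)–(6.743,2.000)
cell (6,2): code 0011 → (6.743,2.000)–(6.006,3.000)
cell (6,3): code 0001 → (6.006,3.000)–(6.000,3.003)
total: 12 segments, chained into 1 closed loop(s), length Σ = 7.915996

segments=12 loops=1 length=7.916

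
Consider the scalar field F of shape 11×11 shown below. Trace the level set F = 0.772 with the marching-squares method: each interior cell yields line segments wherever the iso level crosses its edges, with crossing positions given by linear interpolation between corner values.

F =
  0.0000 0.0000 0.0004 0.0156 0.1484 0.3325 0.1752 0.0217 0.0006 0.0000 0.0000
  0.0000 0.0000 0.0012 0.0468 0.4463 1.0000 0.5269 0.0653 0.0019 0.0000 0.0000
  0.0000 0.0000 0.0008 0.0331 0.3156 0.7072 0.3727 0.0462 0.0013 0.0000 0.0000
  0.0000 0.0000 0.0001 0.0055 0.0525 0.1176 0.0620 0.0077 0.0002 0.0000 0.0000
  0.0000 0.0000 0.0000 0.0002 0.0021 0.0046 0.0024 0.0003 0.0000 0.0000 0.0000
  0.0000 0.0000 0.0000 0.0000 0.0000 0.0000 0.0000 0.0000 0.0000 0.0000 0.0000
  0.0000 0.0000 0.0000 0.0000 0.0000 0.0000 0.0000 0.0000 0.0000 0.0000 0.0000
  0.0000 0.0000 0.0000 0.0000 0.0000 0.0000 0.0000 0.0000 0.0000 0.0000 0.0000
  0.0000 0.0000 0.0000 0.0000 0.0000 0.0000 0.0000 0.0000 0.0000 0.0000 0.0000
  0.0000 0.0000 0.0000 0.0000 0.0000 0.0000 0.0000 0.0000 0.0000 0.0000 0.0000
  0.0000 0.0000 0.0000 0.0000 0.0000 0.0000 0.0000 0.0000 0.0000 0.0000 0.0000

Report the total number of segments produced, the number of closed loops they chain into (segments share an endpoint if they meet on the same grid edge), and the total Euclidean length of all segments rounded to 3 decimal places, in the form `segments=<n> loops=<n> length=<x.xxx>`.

cell (0,4): code 0100 → (0.658,5.000)–(1.000,4.588)
cell (0,5): code 1000 → (1.000,5.482)–(0.658,5.000)
cell (1,4): code 0010 → (1.000,4.588)–(1.779,5.000)
cell (1,5): code 0001 → (1.779,5.000)–(1.000,5.482)
total: 4 segments, chained into 1 closed loop(s), length Σ = 2.922322

segments=4 loops=1 length=2.922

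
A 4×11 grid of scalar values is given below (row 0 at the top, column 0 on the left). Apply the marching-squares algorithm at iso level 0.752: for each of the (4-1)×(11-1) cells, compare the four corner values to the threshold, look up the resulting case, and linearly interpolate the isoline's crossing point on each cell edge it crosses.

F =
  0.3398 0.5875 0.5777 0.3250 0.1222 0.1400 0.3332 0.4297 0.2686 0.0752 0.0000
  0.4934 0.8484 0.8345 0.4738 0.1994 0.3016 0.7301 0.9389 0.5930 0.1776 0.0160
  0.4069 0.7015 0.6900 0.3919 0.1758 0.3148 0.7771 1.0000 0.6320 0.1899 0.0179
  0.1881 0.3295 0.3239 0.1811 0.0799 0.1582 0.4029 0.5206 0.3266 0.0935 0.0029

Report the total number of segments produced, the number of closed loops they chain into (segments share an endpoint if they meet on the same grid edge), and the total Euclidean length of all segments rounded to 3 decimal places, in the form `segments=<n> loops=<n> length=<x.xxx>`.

cell (0,0): code 0100 → (0.631,1.000)–(1.000,0.728)
cell (0,1): code 1100 → (0.679,2.000)–(0.631,1.000)
cell (0,2): code 1000 → (1.000,2.229)–(0.679,2.000)
cell (0,6): code 0100 → (0.633,7.000)–(1.000,6.105)
cell (0,7): code 1000 → (1.000,7.540)–(0.633,7.000)
cell (1,0): code 0010 → (1.000,0.728)–(1.656,1.000)
cell (1,1): code 0011 → (1.656,1.000)–(1.571,2.000)
cell (1,2): code 0001 → (1.571,2.000)–(1.000,2.229)
cell (1,5): code 0100 → (1.466,6.000)–(2.000,5.946)
cell (1,6): code 1110 → (1.000,6.105)–(1.466,6.000)
cell (1,7): code 1001 → (2.000,7.674)–(1.000,7.540)
cell (2,5): code 0010 → (2.000,5.946)–(2.067,6.000)
cell (2,6): code 0011 → (2.067,6.000)–(2.517,7.000)
cell (2,7): code 0001 → (2.517,7.000)–(2.000,7.674)
total: 14 segments, chained into 2 closed loop(s), length Σ = 9.859438

segments=14 loops=2 length=9.859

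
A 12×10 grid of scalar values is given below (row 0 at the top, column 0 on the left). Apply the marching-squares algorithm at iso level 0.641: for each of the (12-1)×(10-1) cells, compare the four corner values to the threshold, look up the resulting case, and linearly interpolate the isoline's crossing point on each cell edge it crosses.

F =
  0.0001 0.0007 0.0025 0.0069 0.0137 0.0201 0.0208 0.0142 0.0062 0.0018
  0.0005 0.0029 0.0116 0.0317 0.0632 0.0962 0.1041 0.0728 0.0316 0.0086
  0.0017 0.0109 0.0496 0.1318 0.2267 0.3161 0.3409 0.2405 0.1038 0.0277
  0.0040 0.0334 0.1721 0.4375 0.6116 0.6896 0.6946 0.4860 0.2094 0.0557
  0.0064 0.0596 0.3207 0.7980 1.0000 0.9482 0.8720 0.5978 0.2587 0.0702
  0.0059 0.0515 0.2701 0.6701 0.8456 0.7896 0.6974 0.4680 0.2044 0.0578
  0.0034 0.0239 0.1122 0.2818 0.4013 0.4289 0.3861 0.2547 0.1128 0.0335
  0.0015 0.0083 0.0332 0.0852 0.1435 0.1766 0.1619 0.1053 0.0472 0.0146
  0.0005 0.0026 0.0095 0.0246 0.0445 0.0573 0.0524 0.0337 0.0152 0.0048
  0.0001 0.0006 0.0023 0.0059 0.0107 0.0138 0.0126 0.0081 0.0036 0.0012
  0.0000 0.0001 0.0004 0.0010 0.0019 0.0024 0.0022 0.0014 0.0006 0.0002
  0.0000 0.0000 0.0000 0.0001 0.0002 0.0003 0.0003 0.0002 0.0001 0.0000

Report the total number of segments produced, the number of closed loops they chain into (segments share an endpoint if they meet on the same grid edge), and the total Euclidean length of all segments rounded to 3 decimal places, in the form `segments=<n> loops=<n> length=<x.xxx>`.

cell (2,4): code 0100 → (2.870,5.000)–(3.000,4.377)
cell (2,5): code 1100 → (2.848,6.000)–(2.870,5.000)
cell (2,6): code 1000 → (3.000,6.257)–(2.848,6.000)
cell (3,2): code 0100 → (3.564,3.000)–(4.000,2.671)
cell (3,3): code 1100 → (3.076,4.000)–(3.564,3.000)
cell (3,4): code 1110 → (3.000,4.377)–(3.076,4.000)
cell (3,6): code 1001 → (4.000,6.842)–(3.000,6.257)
cell (4,2): code 0110 → (4.000,2.671)–(5.000,2.927)
cell (4,6): code 1001 → (5.000,6.246)–(4.000,6.842)
cell (5,2): code 0010 → (5.000,2.927)–(5.075,3.000)
cell (5,3): code 0011 → (5.075,3.000)–(5.460,4.000)
cell (5,4): code 0011 → (5.460,4.000)–(5.412,5.000)
cell (5,5): code 0011 → (5.412,5.000)–(5.181,6.000)
cell (5,6): code 0001 → (5.181,6.000)–(5.000,6.246)
total: 14 segments, chained into 1 closed loop(s), length Σ = 10.842943

segments=14 loops=1 length=10.843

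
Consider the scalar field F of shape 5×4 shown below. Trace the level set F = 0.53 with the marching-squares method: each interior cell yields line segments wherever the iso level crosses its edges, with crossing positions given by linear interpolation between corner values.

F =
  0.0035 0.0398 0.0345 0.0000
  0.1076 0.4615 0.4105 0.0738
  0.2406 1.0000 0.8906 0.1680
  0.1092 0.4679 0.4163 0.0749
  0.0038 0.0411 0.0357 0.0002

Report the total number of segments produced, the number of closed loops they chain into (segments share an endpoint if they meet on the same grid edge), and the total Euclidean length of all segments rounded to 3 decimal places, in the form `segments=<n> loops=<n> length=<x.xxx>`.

cell (1,0): code 0100 → (1.127,1.000)–(2.000,0.381)
cell (1,1): code 1100 → (1.249,2.000)–(1.127,1.000)
cell (1,2): code 1000 → (2.000,2.499)–(1.249,2.000)
cell (2,0): code 0010 → (2.000,0.381)–(2.883,1.000)
cell (2,1): code 0011 → (2.883,1.000)–(2.760,2.000)
cell (2,2): code 0001 → (2.760,2.000)–(2.000,2.499)
total: 6 segments, chained into 1 closed loop(s), length Σ = 5.974609

segments=6 loops=1 length=5.975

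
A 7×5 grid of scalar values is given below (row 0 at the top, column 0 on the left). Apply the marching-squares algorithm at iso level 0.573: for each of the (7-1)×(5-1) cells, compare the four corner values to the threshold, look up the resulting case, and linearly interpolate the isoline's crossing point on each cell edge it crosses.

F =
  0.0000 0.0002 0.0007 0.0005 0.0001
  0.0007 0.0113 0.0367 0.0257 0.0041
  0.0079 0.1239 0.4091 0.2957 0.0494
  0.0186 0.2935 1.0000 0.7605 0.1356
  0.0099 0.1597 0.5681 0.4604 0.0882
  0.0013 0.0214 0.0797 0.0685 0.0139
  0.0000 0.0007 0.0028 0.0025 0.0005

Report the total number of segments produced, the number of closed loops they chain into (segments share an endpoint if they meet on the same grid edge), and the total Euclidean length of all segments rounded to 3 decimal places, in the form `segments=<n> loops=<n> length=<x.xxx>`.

cell (2,1): code 0100 → (2.277,2.000)–(3.000,1.396)
cell (2,2): code 1100 → (2.597,3.000)–(2.277,2.000)
cell (2,3): code 1000 → (3.000,3.300)–(2.597,3.000)
cell (3,1): code 0010 → (3.000,1.396)–(3.989,2.000)
cell (3,2): code 0011 → (3.989,2.000)–(3.625,3.000)
cell (3,3): code 0001 → (3.625,3.000)–(3.000,3.300)
total: 6 segments, chained into 1 closed loop(s), length Σ = 5.410532

segments=6 loops=1 length=5.411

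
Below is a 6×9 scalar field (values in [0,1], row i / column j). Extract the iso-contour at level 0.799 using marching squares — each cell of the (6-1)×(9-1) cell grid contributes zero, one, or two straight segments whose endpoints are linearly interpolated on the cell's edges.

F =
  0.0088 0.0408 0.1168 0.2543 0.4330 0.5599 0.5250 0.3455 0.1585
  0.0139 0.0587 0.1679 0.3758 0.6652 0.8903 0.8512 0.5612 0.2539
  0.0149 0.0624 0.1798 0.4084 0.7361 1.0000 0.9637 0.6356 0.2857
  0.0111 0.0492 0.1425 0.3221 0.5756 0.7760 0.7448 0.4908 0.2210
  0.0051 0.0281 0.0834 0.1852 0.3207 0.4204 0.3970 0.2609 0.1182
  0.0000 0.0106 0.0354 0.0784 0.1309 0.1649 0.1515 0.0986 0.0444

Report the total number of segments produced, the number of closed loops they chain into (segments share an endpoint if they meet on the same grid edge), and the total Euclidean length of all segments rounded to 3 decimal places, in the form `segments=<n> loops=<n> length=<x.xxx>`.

cell (0,4): code 0100 → (0.724,5.000)–(1.000,4.594)
cell (0,5): code 1100 → (0.840,6.000)–(0.724,5.000)
cell (0,6): code 1000 → (1.000,6.180)–(0.840,6.000)
cell (1,4): code 0110 → (1.000,4.594)–(2.000,4.238)
cell (1,6): code 1001 → (2.000,6.502)–(1.000,6.180)
cell (2,4): code 0010 → (2.000,4.238)–(2.897,5.000)
cell (2,5): code 0011 → (2.897,5.000)–(2.752,6.000)
cell (2,6): code 0001 → (2.752,6.000)–(2.000,6.502)
total: 8 segments, chained into 1 closed loop(s), length Σ = 6.942344

segments=8 loops=1 length=6.942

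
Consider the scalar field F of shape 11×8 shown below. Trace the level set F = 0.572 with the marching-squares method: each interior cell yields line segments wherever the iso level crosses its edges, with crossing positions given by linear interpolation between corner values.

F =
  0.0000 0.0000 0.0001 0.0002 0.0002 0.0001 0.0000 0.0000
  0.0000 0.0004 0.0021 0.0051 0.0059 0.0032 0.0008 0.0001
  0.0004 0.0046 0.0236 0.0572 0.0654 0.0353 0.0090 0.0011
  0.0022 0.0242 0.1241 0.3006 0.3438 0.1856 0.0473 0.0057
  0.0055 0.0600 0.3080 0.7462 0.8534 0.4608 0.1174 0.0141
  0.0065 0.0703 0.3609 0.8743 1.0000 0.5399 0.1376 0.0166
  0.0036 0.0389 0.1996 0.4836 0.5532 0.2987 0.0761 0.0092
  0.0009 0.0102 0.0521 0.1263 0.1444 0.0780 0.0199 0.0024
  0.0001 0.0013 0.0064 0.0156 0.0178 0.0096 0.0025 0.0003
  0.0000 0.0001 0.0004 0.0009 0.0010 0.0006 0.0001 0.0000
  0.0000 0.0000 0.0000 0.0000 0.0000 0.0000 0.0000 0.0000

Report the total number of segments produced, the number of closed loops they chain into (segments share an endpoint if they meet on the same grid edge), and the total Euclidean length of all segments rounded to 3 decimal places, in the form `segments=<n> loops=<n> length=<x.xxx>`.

segments=8 loops=1 length=7.840

cell (3,2): code 0100 → (3.609,3.000)–(4.000,2.602)
cell (3,3): code 1100 → (3.448,4.000)–(3.609,3.000)
cell (3,4): code 1000 → (4.000,4.717)–(3.448,4.000)
cell (4,2): code 0110 → (4.000,2.602)–(5.000,2.411)
cell (4,4): code 1001 → (5.000,4.930)–(4.000,4.717)
cell (5,2): code 0010 → (5.000,2.411)–(5.774,3.000)
cell (5,3): code 0011 → (5.774,3.000)–(5.958,4.000)
cell (5,4): code 0001 → (5.958,4.000)–(5.000,4.930)
total: 8 segments, chained into 1 closed loop(s), length Σ = 7.840334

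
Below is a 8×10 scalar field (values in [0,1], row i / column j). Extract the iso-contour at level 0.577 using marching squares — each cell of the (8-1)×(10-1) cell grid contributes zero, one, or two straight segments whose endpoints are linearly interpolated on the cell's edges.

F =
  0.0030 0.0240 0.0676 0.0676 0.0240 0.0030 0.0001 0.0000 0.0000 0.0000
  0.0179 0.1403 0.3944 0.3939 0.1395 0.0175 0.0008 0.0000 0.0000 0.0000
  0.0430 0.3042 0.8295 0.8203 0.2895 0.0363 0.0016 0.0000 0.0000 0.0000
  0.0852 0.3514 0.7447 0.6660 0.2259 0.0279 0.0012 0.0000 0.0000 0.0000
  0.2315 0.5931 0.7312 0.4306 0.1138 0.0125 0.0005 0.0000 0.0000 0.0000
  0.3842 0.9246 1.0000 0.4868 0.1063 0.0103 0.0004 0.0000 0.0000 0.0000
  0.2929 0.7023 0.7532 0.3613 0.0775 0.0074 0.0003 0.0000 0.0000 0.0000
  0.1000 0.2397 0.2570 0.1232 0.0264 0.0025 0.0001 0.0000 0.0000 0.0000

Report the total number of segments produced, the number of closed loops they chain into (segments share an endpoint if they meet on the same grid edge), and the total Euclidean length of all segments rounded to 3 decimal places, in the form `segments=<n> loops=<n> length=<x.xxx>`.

segments=16 loops=1 length=13.235

cell (1,1): code 0100 → (1.420,2.000)–(2.000,1.519)
cell (1,2): code 1100 → (1.429,3.000)–(1.420,2.000)
cell (1,3): code 1000 → (2.000,3.458)–(1.429,3.000)
cell (2,1): code 0110 → (2.000,1.519)–(3.000,1.574)
cell (2,3): code 1001 → (3.000,3.202)–(2.000,3.458)
cell (3,0): code 0100 → (3.933,1.000)–(4.000,0.955)
cell (3,1): code 1110 → (3.000,1.574)–(3.933,1.000)
cell (3,2): code 1011 → (4.000,2.513)–(3.378,3.000)
cell (3,3): code 0001 → (3.378,3.000)–(3.000,3.202)
cell (4,0): code 0110 → (4.000,0.955)–(5.000,0.357)
cell (4,2): code 1001 → (5.000,2.824)–(4.000,2.513)
cell (5,0): code 0110 → (5.000,0.357)–(6.000,0.694)
cell (5,2): code 1001 → (6.000,2.450)–(5.000,2.824)
cell (6,0): code 0010 → (6.000,0.694)–(6.271,1.000)
cell (6,1): code 0011 → (6.271,1.000)–(6.355,2.000)
cell (6,2): code 0001 → (6.355,2.000)–(6.000,2.450)
total: 16 segments, chained into 1 closed loop(s), length Σ = 13.234805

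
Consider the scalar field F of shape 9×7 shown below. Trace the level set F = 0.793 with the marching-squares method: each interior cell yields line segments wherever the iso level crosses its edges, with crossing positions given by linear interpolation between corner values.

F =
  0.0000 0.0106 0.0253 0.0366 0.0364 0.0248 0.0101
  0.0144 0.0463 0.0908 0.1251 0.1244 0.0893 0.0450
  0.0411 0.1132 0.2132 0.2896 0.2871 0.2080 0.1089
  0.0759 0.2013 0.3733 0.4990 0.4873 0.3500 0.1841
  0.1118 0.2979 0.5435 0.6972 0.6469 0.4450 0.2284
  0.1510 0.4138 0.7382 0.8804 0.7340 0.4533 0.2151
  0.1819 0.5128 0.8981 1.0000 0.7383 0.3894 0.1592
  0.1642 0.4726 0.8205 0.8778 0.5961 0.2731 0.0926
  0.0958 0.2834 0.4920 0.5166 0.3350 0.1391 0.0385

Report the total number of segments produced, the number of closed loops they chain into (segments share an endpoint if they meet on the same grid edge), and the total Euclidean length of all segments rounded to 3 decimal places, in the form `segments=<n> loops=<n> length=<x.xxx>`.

cell (4,2): code 0100 → (4.523,3.000)–(5.000,2.385)
cell (4,3): code 1000 → (5.000,3.597)–(4.523,3.000)
cell (5,1): code 0100 → (5.343,2.000)–(6.000,1.727)
cell (5,2): code 1110 → (5.000,2.385)–(5.343,2.000)
cell (5,3): code 1001 → (6.000,3.791)–(5.000,3.597)
cell (6,1): code 0110 → (6.000,1.727)–(7.000,1.921)
cell (6,3): code 1001 → (7.000,3.301)–(6.000,3.791)
cell (7,1): code 0010 → (7.000,1.921)–(7.084,2.000)
cell (7,2): code 0011 → (7.084,2.000)–(7.235,3.000)
cell (7,3): code 0001 → (7.235,3.000)–(7.000,3.301)
total: 10 segments, chained into 1 closed loop(s), length Σ = 7.428658

segments=10 loops=1 length=7.429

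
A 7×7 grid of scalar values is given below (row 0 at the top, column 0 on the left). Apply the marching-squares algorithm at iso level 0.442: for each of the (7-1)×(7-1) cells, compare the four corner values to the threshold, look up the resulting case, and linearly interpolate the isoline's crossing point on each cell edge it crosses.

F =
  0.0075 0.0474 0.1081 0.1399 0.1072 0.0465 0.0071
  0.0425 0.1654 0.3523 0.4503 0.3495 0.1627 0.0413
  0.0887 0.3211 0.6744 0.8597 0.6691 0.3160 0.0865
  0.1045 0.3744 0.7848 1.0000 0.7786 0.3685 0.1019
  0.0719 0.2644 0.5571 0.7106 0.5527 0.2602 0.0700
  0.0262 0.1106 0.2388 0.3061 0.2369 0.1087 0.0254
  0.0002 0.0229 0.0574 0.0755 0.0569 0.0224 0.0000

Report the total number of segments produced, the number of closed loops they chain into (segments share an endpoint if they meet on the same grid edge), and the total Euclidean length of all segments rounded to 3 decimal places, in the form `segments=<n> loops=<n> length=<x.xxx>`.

cell (0,2): code 0100 → (0.973,3.000)–(1.000,2.915)
cell (0,3): code 1000 → (1.000,3.082)–(0.973,3.000)
cell (1,1): code 0100 → (1.278,2.000)–(2.000,1.342)
cell (1,2): code 1110 → (1.000,2.915)–(1.278,2.000)
cell (1,3): code 1101 → (1.289,4.000)–(1.000,3.082)
cell (1,4): code 1000 → (2.000,4.643)–(1.289,4.000)
cell (2,1): code 0110 → (2.000,1.342)–(3.000,1.165)
cell (2,4): code 1001 → (3.000,4.821)–(2.000,4.643)
cell (3,1): code 0110 → (3.000,1.165)–(4.000,1.607)
cell (3,4): code 1001 → (4.000,4.378)–(3.000,4.821)
cell (4,1): code 0010 → (4.000,1.607)–(4.362,2.000)
cell (4,2): code 0011 → (4.362,2.000)–(4.664,3.000)
cell (4,3): code 0011 → (4.664,3.000)–(4.351,4.000)
cell (4,4): code 0001 → (4.351,4.000)–(4.000,4.378)
total: 14 segments, chained into 1 closed loop(s), length Σ = 11.390003

segments=14 loops=1 length=11.390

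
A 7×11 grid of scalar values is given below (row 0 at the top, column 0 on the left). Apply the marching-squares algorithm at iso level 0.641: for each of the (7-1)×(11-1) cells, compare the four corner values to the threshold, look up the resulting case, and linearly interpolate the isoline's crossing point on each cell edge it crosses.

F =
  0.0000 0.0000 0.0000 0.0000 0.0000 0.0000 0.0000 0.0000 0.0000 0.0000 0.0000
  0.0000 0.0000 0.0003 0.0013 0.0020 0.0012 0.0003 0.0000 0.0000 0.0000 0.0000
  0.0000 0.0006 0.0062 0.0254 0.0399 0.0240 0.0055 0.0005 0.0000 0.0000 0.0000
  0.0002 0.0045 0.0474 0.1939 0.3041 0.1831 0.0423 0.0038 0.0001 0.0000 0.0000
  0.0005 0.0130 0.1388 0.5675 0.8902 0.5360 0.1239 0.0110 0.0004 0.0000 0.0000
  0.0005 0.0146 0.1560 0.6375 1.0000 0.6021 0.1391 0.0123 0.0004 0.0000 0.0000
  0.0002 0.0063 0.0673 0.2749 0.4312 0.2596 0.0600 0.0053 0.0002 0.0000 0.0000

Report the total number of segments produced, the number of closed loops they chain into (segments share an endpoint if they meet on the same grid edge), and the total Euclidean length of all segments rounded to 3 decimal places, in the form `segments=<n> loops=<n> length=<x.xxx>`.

cell (3,3): code 0100 → (3.575,4.000)–(4.000,3.228)
cell (3,4): code 1000 → (4.000,4.704)–(3.575,4.000)
cell (4,3): code 0110 → (4.000,3.228)–(5.000,3.010)
cell (4,4): code 1001 → (5.000,4.902)–(4.000,4.704)
cell (5,3): code 0010 → (5.000,3.010)–(5.631,4.000)
cell (5,4): code 0001 → (5.631,4.000)–(5.000,4.902)
total: 6 segments, chained into 1 closed loop(s), length Σ = 6.022109

segments=6 loops=1 length=6.022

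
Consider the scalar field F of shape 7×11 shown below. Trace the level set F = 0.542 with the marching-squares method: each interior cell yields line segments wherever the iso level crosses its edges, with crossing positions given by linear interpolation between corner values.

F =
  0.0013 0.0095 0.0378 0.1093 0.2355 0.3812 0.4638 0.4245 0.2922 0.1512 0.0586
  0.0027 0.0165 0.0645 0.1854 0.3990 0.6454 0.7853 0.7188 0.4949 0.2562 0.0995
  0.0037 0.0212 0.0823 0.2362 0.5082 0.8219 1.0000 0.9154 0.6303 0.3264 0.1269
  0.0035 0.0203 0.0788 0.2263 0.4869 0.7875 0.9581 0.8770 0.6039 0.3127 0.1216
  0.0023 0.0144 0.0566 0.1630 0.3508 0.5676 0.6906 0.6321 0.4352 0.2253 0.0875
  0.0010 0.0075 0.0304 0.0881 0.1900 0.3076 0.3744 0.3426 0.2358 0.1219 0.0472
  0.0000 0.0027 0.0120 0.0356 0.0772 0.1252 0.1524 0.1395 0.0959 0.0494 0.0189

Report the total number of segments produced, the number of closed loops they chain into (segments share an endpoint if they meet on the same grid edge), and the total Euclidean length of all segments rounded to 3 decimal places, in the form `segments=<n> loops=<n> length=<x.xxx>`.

segments=16 loops=1 length=13.139

cell (0,4): code 0100 → (0.609,5.000)–(1.000,4.580)
cell (0,5): code 1100 → (0.243,6.000)–(0.609,5.000)
cell (0,6): code 1100 → (0.399,7.000)–(0.243,6.000)
cell (0,7): code 1000 → (1.000,7.790)–(0.399,7.000)
cell (1,4): code 0110 → (1.000,4.580)–(2.000,4.108)
cell (1,7): code 1101 → (1.348,8.000)–(1.000,7.790)
cell (1,8): code 1000 → (2.000,8.291)–(1.348,8.000)
cell (2,4): code 0110 → (2.000,4.108)–(3.000,4.183)
cell (2,8): code 1001 → (3.000,8.213)–(2.000,8.291)
cell (3,4): code 0110 → (3.000,4.183)–(4.000,4.882)
cell (3,7): code 1011 → (4.000,7.458)–(3.367,8.000)
cell (3,8): code 0001 → (3.367,8.000)–(3.000,8.213)
cell (4,4): code 0010 → (4.000,4.882)–(4.098,5.000)
cell (4,5): code 0011 → (4.098,5.000)–(4.470,6.000)
cell (4,6): code 0011 → (4.470,6.000)–(4.311,7.000)
cell (4,7): code 0001 → (4.311,7.000)–(4.000,7.458)
total: 16 segments, chained into 1 closed loop(s), length Σ = 13.139186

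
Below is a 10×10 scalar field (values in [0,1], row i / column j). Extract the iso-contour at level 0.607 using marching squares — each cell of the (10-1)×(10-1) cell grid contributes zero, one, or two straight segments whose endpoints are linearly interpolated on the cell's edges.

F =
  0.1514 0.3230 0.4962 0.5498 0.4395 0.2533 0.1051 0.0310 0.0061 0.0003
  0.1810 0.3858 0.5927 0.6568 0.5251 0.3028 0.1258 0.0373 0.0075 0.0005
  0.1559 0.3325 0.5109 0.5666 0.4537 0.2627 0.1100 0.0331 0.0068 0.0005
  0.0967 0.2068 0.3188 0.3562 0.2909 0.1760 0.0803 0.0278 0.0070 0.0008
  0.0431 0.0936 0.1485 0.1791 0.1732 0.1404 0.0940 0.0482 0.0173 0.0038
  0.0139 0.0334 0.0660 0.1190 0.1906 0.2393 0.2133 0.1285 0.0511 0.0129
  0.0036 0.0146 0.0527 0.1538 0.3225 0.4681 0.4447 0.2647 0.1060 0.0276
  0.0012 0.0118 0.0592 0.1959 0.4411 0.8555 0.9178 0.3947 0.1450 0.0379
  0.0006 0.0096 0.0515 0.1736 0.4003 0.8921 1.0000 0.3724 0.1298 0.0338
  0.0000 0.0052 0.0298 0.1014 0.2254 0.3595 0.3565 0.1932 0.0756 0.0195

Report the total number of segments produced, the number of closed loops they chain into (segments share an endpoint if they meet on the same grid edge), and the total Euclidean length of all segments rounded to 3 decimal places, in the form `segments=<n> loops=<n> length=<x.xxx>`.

cell (0,2): code 0100 → (0.535,3.000)–(1.000,2.223)
cell (0,3): code 1000 → (1.000,3.378)–(0.535,3.000)
cell (1,2): code 0010 → (1.000,2.223)–(1.552,3.000)
cell (1,3): code 0001 → (1.552,3.000)–(1.000,3.378)
cell (6,4): code 0100 → (6.359,5.000)–(7.000,4.400)
cell (6,5): code 1100 → (6.343,6.000)–(6.359,5.000)
cell (6,6): code 1000 → (7.000,6.594)–(6.343,6.000)
cell (7,4): code 0110 → (7.000,4.400)–(8.000,4.420)
cell (7,6): code 1001 → (8.000,6.626)–(7.000,6.594)
cell (8,4): code 0010 → (8.000,4.420)–(8.535,5.000)
cell (8,5): code 0011 → (8.535,5.000)–(8.611,6.000)
cell (8,6): code 0001 → (8.611,6.000)–(8.000,6.626)
total: 12 segments, chained into 2 closed loop(s), length Σ = 10.558907

segments=12 loops=2 length=10.559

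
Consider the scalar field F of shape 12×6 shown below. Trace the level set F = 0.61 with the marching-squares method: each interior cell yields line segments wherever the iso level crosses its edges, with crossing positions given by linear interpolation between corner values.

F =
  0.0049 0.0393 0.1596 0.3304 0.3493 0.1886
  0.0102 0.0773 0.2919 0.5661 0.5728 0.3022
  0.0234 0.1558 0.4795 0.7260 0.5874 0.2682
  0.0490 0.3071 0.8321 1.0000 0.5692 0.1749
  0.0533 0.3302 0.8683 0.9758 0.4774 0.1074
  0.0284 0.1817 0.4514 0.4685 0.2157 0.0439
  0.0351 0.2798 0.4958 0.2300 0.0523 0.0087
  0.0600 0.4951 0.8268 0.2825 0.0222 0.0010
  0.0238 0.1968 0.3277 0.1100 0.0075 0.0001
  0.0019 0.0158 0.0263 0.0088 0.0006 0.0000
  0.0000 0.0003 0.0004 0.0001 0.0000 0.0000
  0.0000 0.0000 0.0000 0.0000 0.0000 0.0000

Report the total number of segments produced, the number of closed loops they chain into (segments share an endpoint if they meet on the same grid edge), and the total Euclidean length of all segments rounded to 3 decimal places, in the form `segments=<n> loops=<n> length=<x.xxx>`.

segments=14 loops=2 length=12.279

cell (1,2): code 0100 → (1.275,3.000)–(2.000,2.529)
cell (1,3): code 1000 → (2.000,3.837)–(1.275,3.000)
cell (2,1): code 0100 → (2.370,2.000)–(3.000,1.577)
cell (2,2): code 1110 → (2.000,2.529)–(2.370,2.000)
cell (2,3): code 1001 → (3.000,3.905)–(2.000,3.837)
cell (3,1): code 0110 → (3.000,1.577)–(4.000,1.520)
cell (3,3): code 1001 → (4.000,3.734)–(3.000,3.905)
cell (4,1): code 0010 → (4.000,1.520)–(4.620,2.000)
cell (4,2): code 0011 → (4.620,2.000)–(4.721,3.000)
cell (4,3): code 0001 → (4.721,3.000)–(4.000,3.734)
cell (6,1): code 0100 → (6.345,2.000)–(7.000,1.346)
cell (6,2): code 1000 → (7.000,2.398)–(6.345,2.000)
cell (7,1): code 0010 → (7.000,1.346)–(7.434,2.000)
cell (7,2): code 0001 → (7.434,2.000)–(7.000,2.398)
total: 14 segments, chained into 2 closed loop(s), length Σ = 12.279396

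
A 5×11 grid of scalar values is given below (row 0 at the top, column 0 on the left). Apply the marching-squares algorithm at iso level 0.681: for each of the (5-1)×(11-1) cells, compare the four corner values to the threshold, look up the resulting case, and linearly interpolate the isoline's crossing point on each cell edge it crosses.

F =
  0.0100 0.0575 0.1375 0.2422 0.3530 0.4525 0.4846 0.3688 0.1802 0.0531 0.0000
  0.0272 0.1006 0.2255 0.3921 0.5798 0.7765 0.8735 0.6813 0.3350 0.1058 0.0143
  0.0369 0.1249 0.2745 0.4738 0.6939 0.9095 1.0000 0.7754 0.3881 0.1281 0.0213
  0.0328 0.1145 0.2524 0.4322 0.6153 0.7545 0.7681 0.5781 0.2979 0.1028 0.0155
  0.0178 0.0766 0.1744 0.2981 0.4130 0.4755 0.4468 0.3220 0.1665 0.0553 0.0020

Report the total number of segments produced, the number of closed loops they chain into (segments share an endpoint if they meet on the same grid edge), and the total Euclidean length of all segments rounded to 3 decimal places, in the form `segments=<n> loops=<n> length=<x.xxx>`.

segments=14 loops=1 length=9.432

cell (0,4): code 0100 → (0.705,5.000)–(1.000,4.514)
cell (0,5): code 1100 → (0.505,6.000)–(0.705,5.000)
cell (0,6): code 1100 → (0.999,7.000)–(0.505,6.000)
cell (0,7): code 1000 → (1.000,7.001)–(0.999,7.000)
cell (1,3): code 0100 → (1.887,4.000)–(2.000,3.941)
cell (1,4): code 1110 → (1.000,4.514)–(1.887,4.000)
cell (1,7): code 1001 → (2.000,7.244)–(1.000,7.001)
cell (2,3): code 0010 → (2.000,3.941)–(2.164,4.000)
cell (2,4): code 0111 → (2.164,4.000)–(3.000,4.472)
cell (2,6): code 1011 → (3.000,6.458)–(2.478,7.000)
cell (2,7): code 0001 → (2.478,7.000)–(2.000,7.244)
cell (3,4): code 0010 → (3.000,4.472)–(3.263,5.000)
cell (3,5): code 0011 → (3.263,5.000)–(3.271,6.000)
cell (3,6): code 0001 → (3.271,6.000)–(3.000,6.458)
total: 14 segments, chained into 1 closed loop(s), length Σ = 9.432007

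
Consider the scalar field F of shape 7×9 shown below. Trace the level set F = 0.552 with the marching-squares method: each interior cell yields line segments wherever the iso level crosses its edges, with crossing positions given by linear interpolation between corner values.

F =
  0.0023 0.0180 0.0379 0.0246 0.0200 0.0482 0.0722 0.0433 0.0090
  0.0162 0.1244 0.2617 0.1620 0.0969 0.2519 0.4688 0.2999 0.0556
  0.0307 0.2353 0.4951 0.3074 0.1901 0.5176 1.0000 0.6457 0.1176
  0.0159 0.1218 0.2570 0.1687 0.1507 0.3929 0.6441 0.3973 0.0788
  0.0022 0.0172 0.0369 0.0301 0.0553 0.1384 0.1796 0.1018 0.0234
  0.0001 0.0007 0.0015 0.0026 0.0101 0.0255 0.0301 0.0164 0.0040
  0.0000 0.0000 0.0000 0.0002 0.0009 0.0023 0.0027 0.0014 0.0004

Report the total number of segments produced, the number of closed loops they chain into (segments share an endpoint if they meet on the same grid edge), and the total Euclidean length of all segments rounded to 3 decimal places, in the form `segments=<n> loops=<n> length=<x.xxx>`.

segments=8 loops=1 length=6.018

cell (1,5): code 0100 → (1.157,6.000)–(2.000,5.071)
cell (1,6): code 1100 → (1.729,7.000)–(1.157,6.000)
cell (1,7): code 1000 → (2.000,7.177)–(1.729,7.000)
cell (2,5): code 0110 → (2.000,5.071)–(3.000,5.633)
cell (2,6): code 1011 → (3.000,6.373)–(2.377,7.000)
cell (2,7): code 0001 → (2.377,7.000)–(2.000,7.177)
cell (3,5): code 0010 → (3.000,5.633)–(3.198,6.000)
cell (3,6): code 0001 → (3.198,6.000)–(3.000,6.373)
total: 8 segments, chained into 1 closed loop(s), length Σ = 6.017613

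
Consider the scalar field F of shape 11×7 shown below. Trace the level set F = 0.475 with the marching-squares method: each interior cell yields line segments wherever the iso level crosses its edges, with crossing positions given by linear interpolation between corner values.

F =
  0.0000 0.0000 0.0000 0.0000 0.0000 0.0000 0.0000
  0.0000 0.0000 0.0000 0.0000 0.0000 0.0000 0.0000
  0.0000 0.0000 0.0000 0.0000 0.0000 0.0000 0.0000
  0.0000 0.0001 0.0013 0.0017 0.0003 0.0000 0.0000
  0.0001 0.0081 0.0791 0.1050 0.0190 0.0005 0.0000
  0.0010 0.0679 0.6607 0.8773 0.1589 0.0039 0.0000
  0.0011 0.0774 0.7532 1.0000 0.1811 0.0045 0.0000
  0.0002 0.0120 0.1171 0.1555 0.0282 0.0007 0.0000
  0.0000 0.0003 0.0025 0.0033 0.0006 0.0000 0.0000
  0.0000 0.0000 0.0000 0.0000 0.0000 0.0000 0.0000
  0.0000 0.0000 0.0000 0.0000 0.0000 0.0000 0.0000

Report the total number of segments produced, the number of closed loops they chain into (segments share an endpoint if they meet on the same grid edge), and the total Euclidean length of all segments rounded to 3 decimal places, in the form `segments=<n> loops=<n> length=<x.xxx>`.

cell (4,1): code 0100 → (4.681,2.000)–(5.000,1.687)
cell (4,2): code 1100 → (4.479,3.000)–(4.681,2.000)
cell (4,3): code 1000 → (5.000,3.560)–(4.479,3.000)
cell (5,1): code 0110 → (5.000,1.687)–(6.000,1.588)
cell (5,3): code 1001 → (6.000,3.641)–(5.000,3.560)
cell (6,1): code 0010 → (6.000,1.588)–(6.437,2.000)
cell (6,2): code 0011 → (6.437,2.000)–(6.622,3.000)
cell (6,3): code 0001 → (6.622,3.000)–(6.000,3.641)
total: 8 segments, chained into 1 closed loop(s), length Σ = 6.750837

segments=8 loops=1 length=6.751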